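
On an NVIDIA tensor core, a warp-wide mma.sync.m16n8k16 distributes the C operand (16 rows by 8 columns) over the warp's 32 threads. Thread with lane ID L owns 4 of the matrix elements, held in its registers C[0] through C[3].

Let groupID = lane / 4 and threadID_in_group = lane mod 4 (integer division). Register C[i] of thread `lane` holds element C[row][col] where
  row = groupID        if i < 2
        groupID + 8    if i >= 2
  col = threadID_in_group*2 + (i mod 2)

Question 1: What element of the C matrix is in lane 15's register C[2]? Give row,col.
11,6

lane 15->15/4=3, 15 mod 4=3
i=2  r:3+8->11  c:2·3+0->6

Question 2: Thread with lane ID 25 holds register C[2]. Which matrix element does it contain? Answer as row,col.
14,2

25: G=6,T=1
[2] (6+8,1*2+0) = (14,2)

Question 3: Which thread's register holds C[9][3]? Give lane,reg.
5,3

r=9⇒gr=1,Rb=1  c=3⇒th=1,odd=1
L=1*4+1=5  i=1*2+1=3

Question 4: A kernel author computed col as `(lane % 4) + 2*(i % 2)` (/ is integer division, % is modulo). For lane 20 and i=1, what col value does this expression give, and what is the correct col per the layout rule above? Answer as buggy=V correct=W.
buggy=2 correct=1

`(lane % 4) + 2*(i % 2)`[20,1]→2
L=20→G=20>>2=5, T=20&3=0
[1]→row 5+0=5  col 0·2+1=1
col: 2 vs 1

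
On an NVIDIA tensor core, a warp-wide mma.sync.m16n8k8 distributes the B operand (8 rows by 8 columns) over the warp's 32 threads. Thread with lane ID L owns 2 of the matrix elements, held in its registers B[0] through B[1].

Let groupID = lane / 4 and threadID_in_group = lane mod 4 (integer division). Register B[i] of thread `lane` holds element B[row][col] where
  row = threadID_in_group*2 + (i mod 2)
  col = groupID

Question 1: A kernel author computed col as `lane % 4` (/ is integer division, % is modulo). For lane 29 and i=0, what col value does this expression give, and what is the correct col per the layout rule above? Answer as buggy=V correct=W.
buggy=1 correct=7

`lane % 4`[29,0]⇒1
lane 29⇒29/4=7, 29 mod 4=1
i=0  r:2·1+0⇒2  c:7
col: 1 vs 7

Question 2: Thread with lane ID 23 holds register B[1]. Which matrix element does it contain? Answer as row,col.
7,5

lane 23: gr=5 (23/4), th=3 (23%4)
i=1: r=3*2+1=7, c=gr=5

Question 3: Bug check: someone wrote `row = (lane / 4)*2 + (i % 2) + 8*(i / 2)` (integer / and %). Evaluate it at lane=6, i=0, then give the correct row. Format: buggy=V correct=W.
`(lane / 4)*2 + (i % 2) + 8*(i / 2)`[6,0]->2
lane 6->6/4=1, 6 mod 4=2
i=0  r:2·2+0->4  c:1
row: 2 vs 4

buggy=2 correct=4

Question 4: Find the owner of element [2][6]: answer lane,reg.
25,0

c=6->g=6  r=2->t=1,b0=0
L=6*4+1=25  i=0=0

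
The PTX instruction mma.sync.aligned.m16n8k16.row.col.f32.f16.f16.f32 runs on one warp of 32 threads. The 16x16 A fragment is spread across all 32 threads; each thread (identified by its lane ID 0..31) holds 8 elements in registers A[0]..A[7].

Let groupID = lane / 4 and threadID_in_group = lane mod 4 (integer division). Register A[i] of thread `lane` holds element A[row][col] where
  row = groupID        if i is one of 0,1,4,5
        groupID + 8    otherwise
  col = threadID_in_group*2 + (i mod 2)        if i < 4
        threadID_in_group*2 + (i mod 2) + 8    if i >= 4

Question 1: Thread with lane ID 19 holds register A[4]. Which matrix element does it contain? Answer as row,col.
4,14

19: G=4,T=3
[4] (4+0,3*2+0+8) = (4,14)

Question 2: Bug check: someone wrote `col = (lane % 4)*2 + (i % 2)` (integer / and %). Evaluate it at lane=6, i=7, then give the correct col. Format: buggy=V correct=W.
`(lane % 4)*2 + (i % 2)`[6,7]⇒5
lane 6⇒6/4=1, 6 mod 4=2
i=7  r:1+8⇒9  c:2·2+1+8⇒13
col: 5 vs 13

buggy=5 correct=13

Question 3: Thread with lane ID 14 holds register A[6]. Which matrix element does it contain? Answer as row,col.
11,12

lane 14: G=3 (14/4), T=2 (14%4)
i=6: r=3+8=11, c=2*2+0+8=12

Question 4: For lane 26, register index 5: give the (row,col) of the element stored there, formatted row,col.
6,13

lane 26=>26/4=6, 26 mod 4=2
i=5  r:6+0=>6  c:2·2+1+8=>13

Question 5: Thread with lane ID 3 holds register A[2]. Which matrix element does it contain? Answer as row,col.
8,6

lane 3->3/4=0, 3 mod 4=3
i=2  r:0+8->8  c:2·3+0+0->6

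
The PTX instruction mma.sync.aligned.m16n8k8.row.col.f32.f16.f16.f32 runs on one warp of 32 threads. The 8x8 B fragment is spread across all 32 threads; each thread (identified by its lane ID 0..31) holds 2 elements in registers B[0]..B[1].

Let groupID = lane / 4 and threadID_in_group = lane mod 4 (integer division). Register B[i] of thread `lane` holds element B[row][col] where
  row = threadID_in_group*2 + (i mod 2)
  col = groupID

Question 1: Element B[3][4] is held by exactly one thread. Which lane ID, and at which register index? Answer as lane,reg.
c=4->g=4  r=3->t=1,b0=1
L=4*4+1=17  i=1=1

17,1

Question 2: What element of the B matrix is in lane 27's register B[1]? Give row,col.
lane 27⇒27/4=6, 27 mod 4=3
i=1  r:2·3+1⇒7  c:6

7,6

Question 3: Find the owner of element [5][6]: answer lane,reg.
c:6=>grp=6  r:5=>tig=2,lo=1
L=6*4+2=26  i=1=1

26,1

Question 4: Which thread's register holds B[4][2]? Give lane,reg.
c=2⇒gr=2  r=4⇒th=2,odd=0
L=2*4+2=10  i=0=0

10,0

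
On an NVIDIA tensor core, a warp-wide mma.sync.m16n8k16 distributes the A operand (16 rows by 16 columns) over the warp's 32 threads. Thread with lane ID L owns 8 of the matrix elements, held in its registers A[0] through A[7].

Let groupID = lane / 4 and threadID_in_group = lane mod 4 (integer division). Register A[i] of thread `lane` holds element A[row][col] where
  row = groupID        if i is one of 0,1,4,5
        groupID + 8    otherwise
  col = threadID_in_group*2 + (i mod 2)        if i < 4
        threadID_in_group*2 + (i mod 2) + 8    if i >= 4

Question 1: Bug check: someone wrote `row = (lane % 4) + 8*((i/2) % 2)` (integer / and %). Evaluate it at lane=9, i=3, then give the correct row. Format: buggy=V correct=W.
`(lane % 4) + 8*((i/2) % 2)`[9,3]⇒9
lane 9: gr=2 (9/4), th=1 (9%4)
i=3: r=2+8=10, c=1*2+1+0=3
row: 9 vs 10

buggy=9 correct=10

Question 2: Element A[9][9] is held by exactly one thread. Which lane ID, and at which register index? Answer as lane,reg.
r=9→G=1,rhi=1  c=9→chi=1,T=0,p=1
L=1*4+0=4  i=1*4+1*2+1=7

4,7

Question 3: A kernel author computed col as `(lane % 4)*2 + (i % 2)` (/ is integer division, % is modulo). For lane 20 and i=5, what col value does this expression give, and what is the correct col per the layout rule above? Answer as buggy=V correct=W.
`(lane % 4)*2 + (i % 2)`[20,5]→1
lane 20: G=5 (20/4), T=0 (20%4)
i=5: r=5+0=5, c=0*2+1+8=9
col: 1 vs 9

buggy=1 correct=9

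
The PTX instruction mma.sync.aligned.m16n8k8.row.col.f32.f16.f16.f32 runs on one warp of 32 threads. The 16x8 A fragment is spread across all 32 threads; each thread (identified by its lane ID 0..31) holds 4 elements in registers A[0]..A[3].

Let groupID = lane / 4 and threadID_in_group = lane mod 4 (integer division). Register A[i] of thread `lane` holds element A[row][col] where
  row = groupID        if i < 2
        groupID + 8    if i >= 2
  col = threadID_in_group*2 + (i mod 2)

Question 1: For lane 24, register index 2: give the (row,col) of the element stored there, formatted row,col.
14,0

lane 24: grp=6 (24/4), tig=0 (24%4)
i=2: r=6+8=14, c=0*2+0=0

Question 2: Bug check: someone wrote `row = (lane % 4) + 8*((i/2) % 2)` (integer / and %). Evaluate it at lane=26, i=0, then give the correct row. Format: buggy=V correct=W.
`(lane % 4) + 8*((i/2) % 2)`[26,0]→2
L=26→G=26>>2=6, T=26&3=2
[0]→row 6+0=6  col 2·2+0=4
row: 2 vs 6

buggy=2 correct=6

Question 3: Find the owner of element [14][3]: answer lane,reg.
r=14→G=6,rhi=1  c=3→T=1,p=1
L=6*4+1=25  i=1*2+1=3

25,3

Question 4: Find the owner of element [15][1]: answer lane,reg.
28,3

r=15→G=7,rhi=1  c=1→T=0,p=1
L=7*4+0=28  i=1*2+1=3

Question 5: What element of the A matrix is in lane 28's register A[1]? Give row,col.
lane 28: gid=7 (28/4), tid=0 (28%4)
i=1: r=7+0=7, c=0*2+1=1

7,1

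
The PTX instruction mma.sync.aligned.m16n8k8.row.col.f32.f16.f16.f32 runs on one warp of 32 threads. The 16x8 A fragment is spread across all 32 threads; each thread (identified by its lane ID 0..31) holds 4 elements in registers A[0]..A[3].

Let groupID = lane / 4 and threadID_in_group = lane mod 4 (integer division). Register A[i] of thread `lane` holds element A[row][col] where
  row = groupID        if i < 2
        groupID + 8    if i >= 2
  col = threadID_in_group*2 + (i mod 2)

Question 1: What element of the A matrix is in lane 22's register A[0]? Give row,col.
lane 22: gid=5 (22/4), tid=2 (22%4)
i=0: r=5+0=5, c=2*2+0=4

5,4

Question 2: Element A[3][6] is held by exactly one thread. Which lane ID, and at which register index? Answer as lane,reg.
r=3->g=3,rb=0  c=6->t=3,b0=0
L=3*4+3=15  i=0*2+0=0

15,0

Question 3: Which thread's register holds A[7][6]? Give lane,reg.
31,0

r: 7->gid=7,r8=0  c: 6->tid=3,i&1=0
L=7*4+3=31  i=0*2+0=0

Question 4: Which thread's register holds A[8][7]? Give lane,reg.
r:8=>grp=0,rB=1  c:7=>tig=3,lo=1
L=0*4+3=3  i=1*2+1=3

3,3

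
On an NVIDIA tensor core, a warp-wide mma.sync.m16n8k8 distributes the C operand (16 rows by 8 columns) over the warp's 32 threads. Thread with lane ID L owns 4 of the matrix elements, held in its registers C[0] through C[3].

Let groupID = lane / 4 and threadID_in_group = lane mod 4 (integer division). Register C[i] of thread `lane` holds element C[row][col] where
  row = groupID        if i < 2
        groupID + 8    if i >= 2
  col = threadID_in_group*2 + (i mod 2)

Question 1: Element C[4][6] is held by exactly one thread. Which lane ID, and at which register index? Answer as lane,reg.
r=4→G=4,rhi=0  c=6→T=3,p=0
L=4*4+3=19  i=0*2+0=0

19,0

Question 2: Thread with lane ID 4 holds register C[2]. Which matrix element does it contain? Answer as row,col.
9,0

4: grp=1,tig=0
[2] (1+8,0*2+0) = (9,0)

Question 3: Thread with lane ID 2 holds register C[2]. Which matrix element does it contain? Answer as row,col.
8,4

lane 2: grp=0 (2/4), tig=2 (2%4)
i=2: r=0+8=8, c=2*2+0=4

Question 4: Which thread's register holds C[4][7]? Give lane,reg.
19,1

r:4=>grp=4,rB=0  c:7=>tig=3,lo=1
L=4*4+3=19  i=0*2+1=1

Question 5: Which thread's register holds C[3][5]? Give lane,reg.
14,1

r=3→G=3,rhi=0  c=5→T=2,p=1
L=3*4+2=14  i=0*2+1=1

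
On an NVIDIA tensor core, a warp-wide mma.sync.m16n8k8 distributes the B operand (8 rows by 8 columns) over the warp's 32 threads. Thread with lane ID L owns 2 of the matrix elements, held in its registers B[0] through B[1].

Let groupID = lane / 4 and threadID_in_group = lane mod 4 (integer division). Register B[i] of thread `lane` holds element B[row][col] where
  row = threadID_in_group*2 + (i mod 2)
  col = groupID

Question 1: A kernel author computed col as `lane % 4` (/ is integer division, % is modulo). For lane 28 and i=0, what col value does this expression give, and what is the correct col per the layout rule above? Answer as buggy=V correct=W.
buggy=0 correct=7

`lane % 4`[28,0]⇒0
lane 28: gr=7 (28/4), th=0 (28%4)
i=0: r=0*2+0=0, c=gr=7
col: 0 vs 7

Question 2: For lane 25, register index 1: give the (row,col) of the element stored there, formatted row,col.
3,6

L=25->g=25>>2=6, t=25&3=1
[1]->row 1·2+1=3  col g=6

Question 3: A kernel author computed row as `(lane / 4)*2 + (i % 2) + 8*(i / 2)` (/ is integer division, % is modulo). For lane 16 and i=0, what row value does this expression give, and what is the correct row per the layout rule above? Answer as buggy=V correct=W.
`(lane / 4)*2 + (i % 2) + 8*(i / 2)`[16,0]->8
16: g=4,t=0
[0] (0*2+0,4) = (0,4)
row: 8 vs 0

buggy=8 correct=0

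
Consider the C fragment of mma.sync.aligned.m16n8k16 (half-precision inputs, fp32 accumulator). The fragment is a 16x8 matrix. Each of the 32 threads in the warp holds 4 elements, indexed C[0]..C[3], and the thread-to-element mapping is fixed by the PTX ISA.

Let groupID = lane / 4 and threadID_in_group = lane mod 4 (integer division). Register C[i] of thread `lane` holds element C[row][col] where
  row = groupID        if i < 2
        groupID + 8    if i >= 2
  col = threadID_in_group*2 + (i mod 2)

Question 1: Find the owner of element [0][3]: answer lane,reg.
1,1

r=0->g=0,rb=0  c=3->t=1,b0=1
L=0*4+1=1  i=0*2+1=1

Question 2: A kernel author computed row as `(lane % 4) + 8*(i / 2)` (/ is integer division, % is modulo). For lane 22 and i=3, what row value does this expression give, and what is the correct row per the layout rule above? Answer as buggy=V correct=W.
`(lane % 4) + 8*(i / 2)`[22,3]⇒10
L=22⇒gr=22>>2=5, th=22&3=2
[3]⇒row 5+8=13  col 2·2+1=5
row: 10 vs 13

buggy=10 correct=13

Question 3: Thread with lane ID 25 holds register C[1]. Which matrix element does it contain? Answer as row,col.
L=25=>grp=25>>2=6, tig=25&3=1
[1]=>row 6+0=6  col 1·2+1=3

6,3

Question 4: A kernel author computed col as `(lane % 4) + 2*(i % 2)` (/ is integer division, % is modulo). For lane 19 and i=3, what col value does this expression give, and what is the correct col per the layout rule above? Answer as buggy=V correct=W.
buggy=5 correct=7

`(lane % 4) + 2*(i % 2)`[19,3]=>5
lane 19=>19/4=4, 19 mod 4=3
i=3  r:4+8=>12  c:2·3+1=>7
col: 5 vs 7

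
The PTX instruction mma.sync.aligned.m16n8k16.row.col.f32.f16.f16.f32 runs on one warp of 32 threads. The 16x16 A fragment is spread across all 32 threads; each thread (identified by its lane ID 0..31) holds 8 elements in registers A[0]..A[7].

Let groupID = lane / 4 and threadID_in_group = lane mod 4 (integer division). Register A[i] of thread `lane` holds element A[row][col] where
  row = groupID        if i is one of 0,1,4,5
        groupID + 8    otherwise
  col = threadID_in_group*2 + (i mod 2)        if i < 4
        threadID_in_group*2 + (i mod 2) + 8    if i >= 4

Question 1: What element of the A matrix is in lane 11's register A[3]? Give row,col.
L=11->gid=11>>2=2, tid=11&3=3
[3]->row 2+8=10  col 3·2+1+0=7

10,7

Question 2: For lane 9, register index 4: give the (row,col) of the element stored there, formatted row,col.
9: g=2,t=1
[4] (2+0,1*2+0+8) = (2,10)

2,10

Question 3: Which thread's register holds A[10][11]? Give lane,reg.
9,7

r=10⇒gr=2,Rb=1  c=11⇒Cb=1,th=1,odd=1
L=2*4+1=9  i=1*4+1*2+1=7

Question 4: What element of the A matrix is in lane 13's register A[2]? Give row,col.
L=13⇒gr=13>>2=3, th=13&3=1
[2]⇒row 3+8=11  col 1·2+0+0=2

11,2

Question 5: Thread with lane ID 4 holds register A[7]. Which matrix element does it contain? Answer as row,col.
9,9

lane 4⇒4/4=1, 4 mod 4=0
i=7  r:1+8⇒9  c:2·0+1+8⇒9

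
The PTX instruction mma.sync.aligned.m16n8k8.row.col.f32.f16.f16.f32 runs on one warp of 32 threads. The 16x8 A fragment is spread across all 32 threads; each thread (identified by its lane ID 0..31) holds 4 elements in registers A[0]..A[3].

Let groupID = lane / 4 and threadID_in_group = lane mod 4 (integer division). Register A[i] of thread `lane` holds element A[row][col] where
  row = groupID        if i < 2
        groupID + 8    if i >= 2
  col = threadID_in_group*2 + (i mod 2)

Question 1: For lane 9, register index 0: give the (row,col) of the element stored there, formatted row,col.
lane 9: grp=2 (9/4), tig=1 (9%4)
i=0: r=2+0=2, c=1*2+0=2

2,2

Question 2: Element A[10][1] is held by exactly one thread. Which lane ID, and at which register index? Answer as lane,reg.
r=10->g=2,rb=1  c=1->t=0,b0=1
L=2*4+0=8  i=1*2+1=3

8,3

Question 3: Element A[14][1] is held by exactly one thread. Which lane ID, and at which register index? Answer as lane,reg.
r=14->g=6,rb=1  c=1->t=0,b0=1
L=6*4+0=24  i=1*2+1=3

24,3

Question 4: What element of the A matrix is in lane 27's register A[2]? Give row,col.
14,6

lane 27→27/4=6, 27 mod 4=3
i=2  r:6+8→14  c:2·3+0→6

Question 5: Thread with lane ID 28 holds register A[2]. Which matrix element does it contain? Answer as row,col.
lane 28: g=7 (28/4), t=0 (28%4)
i=2: r=7+8=15, c=0*2+0=0

15,0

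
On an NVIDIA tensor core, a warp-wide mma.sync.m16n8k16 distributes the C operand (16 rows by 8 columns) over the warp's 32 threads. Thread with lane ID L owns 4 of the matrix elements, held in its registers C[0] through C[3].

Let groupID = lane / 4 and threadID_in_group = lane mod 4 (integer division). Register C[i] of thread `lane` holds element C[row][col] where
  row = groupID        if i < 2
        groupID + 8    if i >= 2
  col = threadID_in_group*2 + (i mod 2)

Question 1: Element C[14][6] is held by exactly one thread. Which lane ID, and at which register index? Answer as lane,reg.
27,2

r:14=>grp=6,rB=1  c:6=>tig=3,lo=0
L=6*4+3=27  i=1*2+0=2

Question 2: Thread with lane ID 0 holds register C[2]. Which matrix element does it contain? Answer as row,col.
L=0⇒gr=0>>2=0, th=0&3=0
[2]⇒row 0+8=8  col 0·2+0=0

8,0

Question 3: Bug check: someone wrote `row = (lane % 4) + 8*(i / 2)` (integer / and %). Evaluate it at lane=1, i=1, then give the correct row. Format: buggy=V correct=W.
buggy=1 correct=0

`(lane % 4) + 8*(i / 2)`[1,1]→1
lane 1: G=0 (1/4), T=1 (1%4)
i=1: r=0+0=0, c=1*2+1=3
row: 1 vs 0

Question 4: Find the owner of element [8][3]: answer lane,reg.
1,3

r=8→G=0,rhi=1  c=3→T=1,p=1
L=0*4+1=1  i=1*2+1=3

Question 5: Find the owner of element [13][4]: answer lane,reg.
22,2

r=13⇒gr=5,Rb=1  c=4⇒th=2,odd=0
L=5*4+2=22  i=1*2+0=2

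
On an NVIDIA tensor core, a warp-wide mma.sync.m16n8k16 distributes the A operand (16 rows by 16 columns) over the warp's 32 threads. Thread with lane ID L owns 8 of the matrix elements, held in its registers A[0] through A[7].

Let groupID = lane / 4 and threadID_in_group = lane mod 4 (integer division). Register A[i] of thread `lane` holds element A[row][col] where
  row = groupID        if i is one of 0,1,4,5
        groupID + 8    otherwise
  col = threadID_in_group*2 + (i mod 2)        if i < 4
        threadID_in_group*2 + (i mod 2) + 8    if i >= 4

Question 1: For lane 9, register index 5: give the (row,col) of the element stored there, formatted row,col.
2,11

9: gr=2,th=1
[5] (2+0,1*2+1+8) = (2,11)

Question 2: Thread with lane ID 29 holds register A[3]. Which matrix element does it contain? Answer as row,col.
15,3

L=29=>grp=29>>2=7, tig=29&3=1
[3]=>row 7+8=15  col 1·2+1+0=3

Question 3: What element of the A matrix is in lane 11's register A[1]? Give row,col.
2,7

11: G=2,T=3
[1] (2+0,3*2+1+0) = (2,7)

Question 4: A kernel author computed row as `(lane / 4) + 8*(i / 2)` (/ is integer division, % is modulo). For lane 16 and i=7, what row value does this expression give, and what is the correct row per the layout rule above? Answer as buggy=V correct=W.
buggy=28 correct=12

`(lane / 4) + 8*(i / 2)`[16,7]→28
16: G=4,T=0
[7] (4+8,0*2+1+8) = (12,9)
row: 28 vs 12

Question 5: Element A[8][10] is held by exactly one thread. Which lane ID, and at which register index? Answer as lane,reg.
1,6

r=8->g=0,rb=1  c=10->cb=1,t=1,b0=0
L=0*4+1=1  i=1*4+1*2+0=6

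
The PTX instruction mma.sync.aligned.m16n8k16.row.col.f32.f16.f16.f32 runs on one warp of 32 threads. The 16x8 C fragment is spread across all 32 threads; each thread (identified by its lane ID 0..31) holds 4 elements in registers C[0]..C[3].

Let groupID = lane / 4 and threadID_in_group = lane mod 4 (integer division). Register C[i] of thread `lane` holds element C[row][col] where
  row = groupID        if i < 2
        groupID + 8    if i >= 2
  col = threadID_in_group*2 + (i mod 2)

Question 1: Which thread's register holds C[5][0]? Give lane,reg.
20,0

r=5⇒gr=5,Rb=0  c=0⇒th=0,odd=0
L=5*4+0=20  i=0*2+0=0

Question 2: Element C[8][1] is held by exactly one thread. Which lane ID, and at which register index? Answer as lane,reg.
0,3

r=8→G=0,rhi=1  c=1→T=0,p=1
L=0*4+0=0  i=1*2+1=3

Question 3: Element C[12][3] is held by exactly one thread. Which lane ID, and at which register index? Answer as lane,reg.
17,3

r=12→G=4,rhi=1  c=3→T=1,p=1
L=4*4+1=17  i=1*2+1=3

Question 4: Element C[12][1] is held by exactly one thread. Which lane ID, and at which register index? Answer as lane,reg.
16,3

r: 12->gid=4,r8=1  c: 1->tid=0,i&1=1
L=4*4+0=16  i=1*2+1=3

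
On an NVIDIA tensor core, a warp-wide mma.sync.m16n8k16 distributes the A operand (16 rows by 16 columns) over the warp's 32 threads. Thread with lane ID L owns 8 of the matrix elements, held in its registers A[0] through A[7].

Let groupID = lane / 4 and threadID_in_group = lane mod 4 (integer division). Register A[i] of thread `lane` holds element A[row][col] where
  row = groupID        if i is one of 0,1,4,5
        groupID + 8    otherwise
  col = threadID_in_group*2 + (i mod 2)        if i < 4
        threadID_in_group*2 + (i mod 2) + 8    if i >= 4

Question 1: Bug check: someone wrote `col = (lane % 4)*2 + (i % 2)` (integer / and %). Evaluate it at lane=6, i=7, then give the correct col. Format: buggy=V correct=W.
buggy=5 correct=13

`(lane % 4)*2 + (i % 2)`[6,7]→5
6: G=1,T=2
[7] (1+8,2*2+1+8) = (9,13)
col: 5 vs 13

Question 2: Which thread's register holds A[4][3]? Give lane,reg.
r=4→G=4,rhi=0  c=3→chi=0,T=1,p=1
L=4*4+1=17  i=0*4+0*2+1=1

17,1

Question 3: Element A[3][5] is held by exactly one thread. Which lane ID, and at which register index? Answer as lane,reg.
r: 3->gid=3,r8=0  c: 5->c8=0,tid=2,i&1=1
L=3*4+2=14  i=0*4+0*2+1=1

14,1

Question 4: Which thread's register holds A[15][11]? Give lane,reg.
29,7

r=15->g=7,rb=1  c=11->cb=1,t=1,b0=1
L=7*4+1=29  i=1*4+1*2+1=7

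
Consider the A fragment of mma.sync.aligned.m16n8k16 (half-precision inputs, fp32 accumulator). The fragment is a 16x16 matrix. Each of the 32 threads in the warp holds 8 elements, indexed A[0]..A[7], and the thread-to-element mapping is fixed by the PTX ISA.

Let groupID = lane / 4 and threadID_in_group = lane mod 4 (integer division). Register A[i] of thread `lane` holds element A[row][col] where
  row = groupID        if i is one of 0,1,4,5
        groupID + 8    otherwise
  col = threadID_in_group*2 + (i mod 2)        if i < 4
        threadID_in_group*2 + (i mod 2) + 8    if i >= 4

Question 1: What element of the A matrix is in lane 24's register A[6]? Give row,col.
14,8

lane 24: g=6 (24/4), t=0 (24%4)
i=6: r=6+8=14, c=0*2+0+8=8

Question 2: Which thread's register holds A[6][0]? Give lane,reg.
r=6->g=6,rb=0  c=0->cb=0,t=0,b0=0
L=6*4+0=24  i=0*4+0*2+0=0

24,0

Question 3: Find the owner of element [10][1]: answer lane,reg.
8,3

r:10=>grp=2,rB=1  c:1=>cB=0,tig=0,lo=1
L=2*4+0=8  i=0*4+1*2+1=3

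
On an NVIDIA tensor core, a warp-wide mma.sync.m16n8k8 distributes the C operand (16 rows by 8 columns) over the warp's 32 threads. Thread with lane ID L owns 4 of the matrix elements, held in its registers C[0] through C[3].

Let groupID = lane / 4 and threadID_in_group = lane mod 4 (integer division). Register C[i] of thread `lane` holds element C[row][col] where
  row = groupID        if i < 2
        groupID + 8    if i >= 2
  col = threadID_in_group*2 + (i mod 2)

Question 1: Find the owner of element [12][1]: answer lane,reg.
r=12→G=4,rhi=1  c=1→T=0,p=1
L=4*4+0=16  i=1*2+1=3

16,3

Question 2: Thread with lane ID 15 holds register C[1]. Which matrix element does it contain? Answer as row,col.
3,7

15: gid=3,tid=3
[1] (3+0,3*2+1) = (3,7)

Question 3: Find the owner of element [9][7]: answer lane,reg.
7,3

r: 9->gid=1,r8=1  c: 7->tid=3,i&1=1
L=1*4+3=7  i=1*2+1=3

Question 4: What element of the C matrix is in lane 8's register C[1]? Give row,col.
2,1

8: gid=2,tid=0
[1] (2+0,0*2+1) = (2,1)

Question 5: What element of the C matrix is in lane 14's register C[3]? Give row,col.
lane 14→14/4=3, 14 mod 4=2
i=3  r:3+8→11  c:2·2+1→5

11,5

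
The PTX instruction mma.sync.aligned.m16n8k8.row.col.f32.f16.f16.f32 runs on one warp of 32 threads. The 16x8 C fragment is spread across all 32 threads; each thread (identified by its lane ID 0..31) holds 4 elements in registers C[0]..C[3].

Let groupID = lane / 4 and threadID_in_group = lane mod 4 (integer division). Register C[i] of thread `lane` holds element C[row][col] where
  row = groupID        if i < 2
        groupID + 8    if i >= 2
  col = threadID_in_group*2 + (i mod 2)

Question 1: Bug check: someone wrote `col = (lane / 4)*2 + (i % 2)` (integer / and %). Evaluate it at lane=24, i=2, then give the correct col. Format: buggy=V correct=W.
buggy=12 correct=0

`(lane / 4)*2 + (i % 2)`[24,2]->12
L=24->gid=24>>2=6, tid=24&3=0
[2]->row 6+8=14  col 0·2+0=0
col: 12 vs 0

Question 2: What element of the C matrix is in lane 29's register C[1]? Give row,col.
29: G=7,T=1
[1] (7+0,1*2+1) = (7,3)

7,3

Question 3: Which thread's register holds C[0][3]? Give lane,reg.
1,1

r: 0->gid=0,r8=0  c: 3->tid=1,i&1=1
L=0*4+1=1  i=0*2+1=1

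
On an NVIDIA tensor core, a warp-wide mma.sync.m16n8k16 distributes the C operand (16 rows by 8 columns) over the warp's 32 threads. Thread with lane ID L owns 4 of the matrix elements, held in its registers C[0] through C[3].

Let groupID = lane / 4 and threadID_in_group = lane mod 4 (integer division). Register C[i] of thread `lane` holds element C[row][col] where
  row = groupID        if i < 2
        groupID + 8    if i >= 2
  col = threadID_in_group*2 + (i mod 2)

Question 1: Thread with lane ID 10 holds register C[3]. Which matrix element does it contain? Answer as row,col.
10,5

L=10=>grp=10>>2=2, tig=10&3=2
[3]=>row 2+8=10  col 2·2+1=5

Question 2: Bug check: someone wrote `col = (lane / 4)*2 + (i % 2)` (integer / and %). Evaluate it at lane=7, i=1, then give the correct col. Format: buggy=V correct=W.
`(lane / 4)*2 + (i % 2)`[7,1]=>3
lane 7=>7/4=1, 7 mod 4=3
i=1  r:1+0=>1  c:2·3+1=>7
col: 3 vs 7

buggy=3 correct=7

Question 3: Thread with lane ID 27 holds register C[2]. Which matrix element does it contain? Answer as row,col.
14,6

L=27→G=27>>2=6, T=27&3=3
[2]→row 6+8=14  col 3·2+0=6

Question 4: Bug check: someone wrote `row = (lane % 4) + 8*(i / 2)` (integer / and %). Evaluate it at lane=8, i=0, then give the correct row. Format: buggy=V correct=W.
buggy=0 correct=2

`(lane % 4) + 8*(i / 2)`[8,0]->0
8: gid=2,tid=0
[0] (2+0,0*2+0) = (2,0)
row: 0 vs 2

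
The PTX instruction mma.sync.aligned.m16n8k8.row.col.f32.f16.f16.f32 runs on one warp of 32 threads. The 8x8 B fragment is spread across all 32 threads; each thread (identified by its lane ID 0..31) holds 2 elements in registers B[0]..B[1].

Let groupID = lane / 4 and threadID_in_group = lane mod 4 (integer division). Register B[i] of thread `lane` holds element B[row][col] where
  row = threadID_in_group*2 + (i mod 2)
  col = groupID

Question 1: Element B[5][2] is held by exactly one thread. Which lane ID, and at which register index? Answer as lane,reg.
10,1

c=2->g=2  r=5->t=2,b0=1
L=2*4+2=10  i=1=1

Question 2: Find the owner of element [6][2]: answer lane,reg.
11,0

c:2=>grp=2  r:6=>tig=3,lo=0
L=2*4+3=11  i=0=0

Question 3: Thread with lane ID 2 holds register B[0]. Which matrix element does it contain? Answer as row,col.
2: g=0,t=2
[0] (2*2+0,0) = (4,0)

4,0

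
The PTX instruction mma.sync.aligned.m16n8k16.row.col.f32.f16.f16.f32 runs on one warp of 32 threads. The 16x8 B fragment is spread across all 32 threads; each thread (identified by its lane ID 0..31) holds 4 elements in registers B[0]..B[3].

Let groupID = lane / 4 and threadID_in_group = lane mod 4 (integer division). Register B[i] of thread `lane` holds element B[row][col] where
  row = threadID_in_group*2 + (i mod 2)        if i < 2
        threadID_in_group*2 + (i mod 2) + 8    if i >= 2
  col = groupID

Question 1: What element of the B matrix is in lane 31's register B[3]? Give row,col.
lane 31→31/4=7, 31 mod 4=3
i=3  r:2·3+1+8→15  c:7

15,7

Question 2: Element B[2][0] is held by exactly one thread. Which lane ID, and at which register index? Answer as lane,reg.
1,0

c:0=>grp=0  r:2=>rB=0,tig=1,lo=0
L=0*4+1=1  i=0*2+0=0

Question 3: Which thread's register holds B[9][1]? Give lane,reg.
4,3

c: 1->gid=1  r: 9->r8=1,tid=0,i&1=1
L=1*4+0=4  i=1*2+1=3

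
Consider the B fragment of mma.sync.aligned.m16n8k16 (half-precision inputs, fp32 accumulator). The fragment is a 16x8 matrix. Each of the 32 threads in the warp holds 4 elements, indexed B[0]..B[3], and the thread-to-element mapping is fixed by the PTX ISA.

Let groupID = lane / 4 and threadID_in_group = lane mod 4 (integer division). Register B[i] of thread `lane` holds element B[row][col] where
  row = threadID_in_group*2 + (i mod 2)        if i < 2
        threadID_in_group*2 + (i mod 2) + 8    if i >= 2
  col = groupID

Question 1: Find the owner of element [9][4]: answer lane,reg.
16,3

c=4->g=4  r=9->rb=1,t=0,b0=1
L=4*4+0=16  i=1*2+1=3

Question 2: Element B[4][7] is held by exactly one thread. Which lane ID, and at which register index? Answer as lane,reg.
c=7->g=7  r=4->rb=0,t=2,b0=0
L=7*4+2=30  i=0*2+0=0

30,0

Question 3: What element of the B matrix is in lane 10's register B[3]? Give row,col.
lane 10: gid=2 (10/4), tid=2 (10%4)
i=3: r=2*2+1+8=13, c=gid=2

13,2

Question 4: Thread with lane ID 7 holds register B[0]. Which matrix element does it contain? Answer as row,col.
lane 7=>7/4=1, 7 mod 4=3
i=0  r:2·3+0+0=>6  c:1

6,1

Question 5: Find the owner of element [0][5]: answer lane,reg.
20,0

c: 5->gid=5  r: 0->r8=0,tid=0,i&1=0
L=5*4+0=20  i=0*2+0=0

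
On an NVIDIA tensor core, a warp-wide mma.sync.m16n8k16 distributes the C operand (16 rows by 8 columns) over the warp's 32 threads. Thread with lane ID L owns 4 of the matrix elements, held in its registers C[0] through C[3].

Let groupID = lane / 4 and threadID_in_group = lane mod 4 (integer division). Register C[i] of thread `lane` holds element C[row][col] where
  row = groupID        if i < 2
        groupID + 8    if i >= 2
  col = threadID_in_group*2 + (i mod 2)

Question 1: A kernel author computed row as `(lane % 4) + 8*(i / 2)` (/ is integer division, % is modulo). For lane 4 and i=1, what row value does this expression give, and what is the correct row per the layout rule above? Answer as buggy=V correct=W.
`(lane % 4) + 8*(i / 2)`[4,1]=>0
L=4=>grp=4>>2=1, tig=4&3=0
[1]=>row 1+0=1  col 0·2+1=1
row: 0 vs 1

buggy=0 correct=1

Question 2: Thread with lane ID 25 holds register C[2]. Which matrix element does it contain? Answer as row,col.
14,2

L=25=>grp=25>>2=6, tig=25&3=1
[2]=>row 6+8=14  col 1·2+0=2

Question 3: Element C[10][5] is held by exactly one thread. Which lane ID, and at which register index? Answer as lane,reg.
r=10→G=2,rhi=1  c=5→T=2,p=1
L=2*4+2=10  i=1*2+1=3

10,3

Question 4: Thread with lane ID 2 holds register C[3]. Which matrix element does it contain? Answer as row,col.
8,5

2: gid=0,tid=2
[3] (0+8,2*2+1) = (8,5)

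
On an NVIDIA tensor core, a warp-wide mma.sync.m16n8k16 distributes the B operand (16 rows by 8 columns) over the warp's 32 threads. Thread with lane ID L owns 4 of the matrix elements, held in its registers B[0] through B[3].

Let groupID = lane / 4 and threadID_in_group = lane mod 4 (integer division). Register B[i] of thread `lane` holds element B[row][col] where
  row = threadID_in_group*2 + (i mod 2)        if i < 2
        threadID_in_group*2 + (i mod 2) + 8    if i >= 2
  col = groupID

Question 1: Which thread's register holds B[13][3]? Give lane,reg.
14,3

c: 3->gid=3  r: 13->r8=1,tid=2,i&1=1
L=3*4+2=14  i=1*2+1=3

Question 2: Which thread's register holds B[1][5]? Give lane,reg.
c=5->g=5  r=1->rb=0,t=0,b0=1
L=5*4+0=20  i=0*2+1=1

20,1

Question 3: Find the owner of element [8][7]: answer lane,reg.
28,2

c=7->g=7  r=8->rb=1,t=0,b0=0
L=7*4+0=28  i=1*2+0=2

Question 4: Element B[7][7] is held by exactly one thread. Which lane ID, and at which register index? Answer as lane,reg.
c=7⇒gr=7  r=7⇒Rb=0,th=3,odd=1
L=7*4+3=31  i=0*2+1=1

31,1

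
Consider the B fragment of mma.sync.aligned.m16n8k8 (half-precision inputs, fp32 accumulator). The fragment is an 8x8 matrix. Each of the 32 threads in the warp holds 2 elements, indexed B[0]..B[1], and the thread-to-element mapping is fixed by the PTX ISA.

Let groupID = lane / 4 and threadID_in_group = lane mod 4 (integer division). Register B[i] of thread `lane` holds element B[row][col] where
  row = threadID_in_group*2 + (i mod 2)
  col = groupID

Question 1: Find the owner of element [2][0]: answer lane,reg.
1,0

c=0→G=0  r=2→T=1,p=0
L=0*4+1=1  i=0=0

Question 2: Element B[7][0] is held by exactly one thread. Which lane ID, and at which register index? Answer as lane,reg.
3,1

c: 0->gid=0  r: 7->tid=3,i&1=1
L=0*4+3=3  i=1=1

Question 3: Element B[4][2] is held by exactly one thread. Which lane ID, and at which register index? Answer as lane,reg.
c: 2->gid=2  r: 4->tid=2,i&1=0
L=2*4+2=10  i=0=0

10,0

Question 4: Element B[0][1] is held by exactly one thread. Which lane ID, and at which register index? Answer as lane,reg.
4,0

c=1⇒gr=1  r=0⇒th=0,odd=0
L=1*4+0=4  i=0=0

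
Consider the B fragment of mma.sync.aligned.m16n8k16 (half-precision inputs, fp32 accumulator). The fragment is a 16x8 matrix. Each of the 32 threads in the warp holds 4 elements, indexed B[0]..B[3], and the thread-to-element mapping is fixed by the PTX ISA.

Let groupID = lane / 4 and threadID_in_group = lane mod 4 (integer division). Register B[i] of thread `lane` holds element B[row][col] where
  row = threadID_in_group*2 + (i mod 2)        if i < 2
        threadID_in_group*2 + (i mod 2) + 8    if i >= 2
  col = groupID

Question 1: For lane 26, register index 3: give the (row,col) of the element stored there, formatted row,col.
13,6

26: gr=6,th=2
[3] (2*2+1+8,6) = (13,6)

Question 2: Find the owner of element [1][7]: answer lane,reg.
28,1

c=7⇒gr=7  r=1⇒Rb=0,th=0,odd=1
L=7*4+0=28  i=0*2+1=1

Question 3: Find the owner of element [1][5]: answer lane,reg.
c: 5->gid=5  r: 1->r8=0,tid=0,i&1=1
L=5*4+0=20  i=0*2+1=1

20,1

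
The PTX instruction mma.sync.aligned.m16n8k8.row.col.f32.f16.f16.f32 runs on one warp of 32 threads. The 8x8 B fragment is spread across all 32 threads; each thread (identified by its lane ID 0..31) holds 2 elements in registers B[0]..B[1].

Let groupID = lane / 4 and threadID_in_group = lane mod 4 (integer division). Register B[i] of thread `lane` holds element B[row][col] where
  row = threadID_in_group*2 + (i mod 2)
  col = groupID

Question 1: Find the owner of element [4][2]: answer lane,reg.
10,0

c=2⇒gr=2  r=4⇒th=2,odd=0
L=2*4+2=10  i=0=0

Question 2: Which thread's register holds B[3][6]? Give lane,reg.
25,1

c:6=>grp=6  r:3=>tig=1,lo=1
L=6*4+1=25  i=1=1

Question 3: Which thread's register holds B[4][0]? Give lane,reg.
c=0⇒gr=0  r=4⇒th=2,odd=0
L=0*4+2=2  i=0=0

2,0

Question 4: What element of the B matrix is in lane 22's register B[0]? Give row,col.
22: G=5,T=2
[0] (2*2+0,5) = (4,5)

4,5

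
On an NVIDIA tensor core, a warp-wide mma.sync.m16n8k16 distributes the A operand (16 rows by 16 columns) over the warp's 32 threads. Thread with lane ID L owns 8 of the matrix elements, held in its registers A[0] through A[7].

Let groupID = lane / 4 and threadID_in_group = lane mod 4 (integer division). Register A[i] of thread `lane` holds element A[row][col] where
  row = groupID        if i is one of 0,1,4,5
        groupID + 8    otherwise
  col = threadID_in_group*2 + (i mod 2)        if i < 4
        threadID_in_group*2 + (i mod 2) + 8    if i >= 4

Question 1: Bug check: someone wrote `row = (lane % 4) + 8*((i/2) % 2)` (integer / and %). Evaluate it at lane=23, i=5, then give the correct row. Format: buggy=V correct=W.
buggy=3 correct=5

`(lane % 4) + 8*((i/2) % 2)`[23,5]→3
lane 23: G=5 (23/4), T=3 (23%4)
i=5: r=5+0=5, c=3*2+1+8=15
row: 3 vs 5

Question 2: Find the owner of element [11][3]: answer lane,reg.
13,3

r:11=>grp=3,rB=1  c:3=>cB=0,tig=1,lo=1
L=3*4+1=13  i=0*4+1*2+1=3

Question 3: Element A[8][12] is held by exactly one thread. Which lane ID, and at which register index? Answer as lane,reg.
2,6

r=8→G=0,rhi=1  c=12→chi=1,T=2,p=0
L=0*4+2=2  i=1*4+1*2+0=6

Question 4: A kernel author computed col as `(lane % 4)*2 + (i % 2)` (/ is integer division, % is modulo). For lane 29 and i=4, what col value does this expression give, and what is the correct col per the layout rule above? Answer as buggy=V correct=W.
buggy=2 correct=10

`(lane % 4)*2 + (i % 2)`[29,4]->2
lane 29->29/4=7, 29 mod 4=1
i=4  r:7+0->7  c:2·1+0+8->10
col: 2 vs 10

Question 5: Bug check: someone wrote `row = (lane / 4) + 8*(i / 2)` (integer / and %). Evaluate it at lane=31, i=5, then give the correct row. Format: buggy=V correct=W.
`(lane / 4) + 8*(i / 2)`[31,5]⇒23
L=31⇒gr=31>>2=7, th=31&3=3
[5]⇒row 7+0=7  col 3·2+1+8=15
row: 23 vs 7

buggy=23 correct=7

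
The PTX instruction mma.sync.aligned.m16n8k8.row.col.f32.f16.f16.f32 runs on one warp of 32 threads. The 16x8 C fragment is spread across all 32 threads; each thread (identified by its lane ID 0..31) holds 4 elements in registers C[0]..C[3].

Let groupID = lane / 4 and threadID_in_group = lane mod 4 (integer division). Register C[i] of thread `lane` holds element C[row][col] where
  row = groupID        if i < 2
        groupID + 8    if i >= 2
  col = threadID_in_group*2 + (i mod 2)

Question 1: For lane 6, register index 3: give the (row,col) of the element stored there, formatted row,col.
L=6=>grp=6>>2=1, tig=6&3=2
[3]=>row 1+8=9  col 2·2+1=5

9,5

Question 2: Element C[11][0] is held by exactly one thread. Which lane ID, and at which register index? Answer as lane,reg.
12,2

r: 11->gid=3,r8=1  c: 0->tid=0,i&1=0
L=3*4+0=12  i=1*2+0=2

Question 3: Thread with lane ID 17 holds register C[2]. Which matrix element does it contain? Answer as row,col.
12,2

L=17⇒gr=17>>2=4, th=17&3=1
[2]⇒row 4+8=12  col 1·2+0=2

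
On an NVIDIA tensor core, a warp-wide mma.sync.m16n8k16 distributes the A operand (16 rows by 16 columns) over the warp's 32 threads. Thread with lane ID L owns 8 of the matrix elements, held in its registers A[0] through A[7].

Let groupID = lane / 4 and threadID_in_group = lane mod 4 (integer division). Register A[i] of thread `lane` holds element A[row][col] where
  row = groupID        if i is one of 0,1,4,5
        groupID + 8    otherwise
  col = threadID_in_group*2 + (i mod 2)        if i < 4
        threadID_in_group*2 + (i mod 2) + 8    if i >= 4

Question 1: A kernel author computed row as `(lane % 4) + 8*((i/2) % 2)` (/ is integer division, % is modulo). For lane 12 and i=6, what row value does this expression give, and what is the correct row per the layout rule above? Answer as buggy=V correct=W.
buggy=8 correct=11

`(lane % 4) + 8*((i/2) % 2)`[12,6]->8
12: gid=3,tid=0
[6] (3+8,0*2+0+8) = (11,8)
row: 8 vs 11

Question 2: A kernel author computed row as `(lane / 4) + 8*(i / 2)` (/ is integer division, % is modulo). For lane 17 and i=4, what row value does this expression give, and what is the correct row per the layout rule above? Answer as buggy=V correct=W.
buggy=20 correct=4

`(lane / 4) + 8*(i / 2)`[17,4]⇒20
lane 17: gr=4 (17/4), th=1 (17%4)
i=4: r=4+0=4, c=1*2+0+8=10
row: 20 vs 4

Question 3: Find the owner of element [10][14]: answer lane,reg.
r: 10->gid=2,r8=1  c: 14->c8=1,tid=3,i&1=0
L=2*4+3=11  i=1*4+1*2+0=6

11,6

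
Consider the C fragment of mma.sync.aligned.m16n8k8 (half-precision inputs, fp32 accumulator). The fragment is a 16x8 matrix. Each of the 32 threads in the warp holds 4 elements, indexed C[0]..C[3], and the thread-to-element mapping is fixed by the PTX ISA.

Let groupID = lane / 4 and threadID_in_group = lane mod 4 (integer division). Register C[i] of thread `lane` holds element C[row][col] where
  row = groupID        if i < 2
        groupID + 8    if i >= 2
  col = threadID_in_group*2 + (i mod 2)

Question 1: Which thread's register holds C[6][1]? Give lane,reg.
24,1

r: 6->gid=6,r8=0  c: 1->tid=0,i&1=1
L=6*4+0=24  i=0*2+1=1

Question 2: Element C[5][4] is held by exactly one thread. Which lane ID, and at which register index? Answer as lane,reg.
r=5->g=5,rb=0  c=4->t=2,b0=0
L=5*4+2=22  i=0*2+0=0

22,0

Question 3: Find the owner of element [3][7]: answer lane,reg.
r: 3->gid=3,r8=0  c: 7->tid=3,i&1=1
L=3*4+3=15  i=0*2+1=1

15,1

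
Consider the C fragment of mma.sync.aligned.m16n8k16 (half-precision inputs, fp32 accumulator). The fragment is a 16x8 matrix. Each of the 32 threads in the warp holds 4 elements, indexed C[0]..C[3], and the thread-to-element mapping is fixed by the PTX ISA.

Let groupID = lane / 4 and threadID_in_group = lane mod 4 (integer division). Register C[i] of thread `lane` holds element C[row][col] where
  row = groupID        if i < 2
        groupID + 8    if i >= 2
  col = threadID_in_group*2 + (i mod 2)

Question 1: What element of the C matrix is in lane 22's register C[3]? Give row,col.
13,5

lane 22: g=5 (22/4), t=2 (22%4)
i=3: r=5+8=13, c=2*2+1=5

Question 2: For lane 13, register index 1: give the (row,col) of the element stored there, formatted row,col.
3,3

lane 13->13/4=3, 13 mod 4=1
i=1  r:3+0->3  c:2·1+1->3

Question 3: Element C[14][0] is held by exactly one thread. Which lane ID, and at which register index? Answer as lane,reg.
r:14=>grp=6,rB=1  c:0=>tig=0,lo=0
L=6*4+0=24  i=1*2+0=2

24,2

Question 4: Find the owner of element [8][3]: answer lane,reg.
1,3

r=8->g=0,rb=1  c=3->t=1,b0=1
L=0*4+1=1  i=1*2+1=3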